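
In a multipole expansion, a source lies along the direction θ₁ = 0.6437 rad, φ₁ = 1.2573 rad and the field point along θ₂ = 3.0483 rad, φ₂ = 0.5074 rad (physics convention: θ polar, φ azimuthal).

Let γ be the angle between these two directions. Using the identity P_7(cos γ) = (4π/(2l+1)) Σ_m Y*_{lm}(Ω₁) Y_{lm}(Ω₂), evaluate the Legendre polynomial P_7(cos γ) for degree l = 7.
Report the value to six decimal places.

Addition theorem: P_7(cos γ) = (4π/15) Σ_m Y*_{lm}(Ω₁) Y_{lm}(Ω₂), m = −7…7:
  [-7]  conj(Y_{7,-7})(Ω₁) = -0.01138 + 0.00819j ; Y_{7,-7}(Ω₂) = -0.00000 + 0.00000j ; Δ = 0.00000 - 0.00000j
  [-6]  conj(Y_{7,-6})(Ω₁) = 0.02135 + 0.06660j ; Y_{7,-6}(Ω₂) = 0.00000 + 0.00000j ; Δ = 0.00000 + 0.00000j
  [-5]  conj(Y_{7,-5})(Ω₁) = 0.20906 + 0.00069j ; Y_{7,-5}(Ω₂) = -0.00003 - 0.00002j ; Δ = -0.00001 - 0.00000j
  [-4]  conj(Y_{7,-4})(Ω₁) = 0.12616 - 0.38481j ; Y_{7,-4}(Ω₂) = 0.00024 + 0.00049j ; Δ = 0.00022 - 0.00003j
  [-3]  conj(Y_{7,-3})(Ω₁) = -0.37308 - 0.27220j ; Y_{7,-3}(Ω₂) = 0.00034 - 0.00698j ; Δ = -0.00203 + 0.00251j
  [-2]  conj(Y_{7,-2})(Ω₁) = -0.11531 + 0.08354j ; Y_{7,-2}(Ω₂) = -0.03317 + 0.05338j ; Δ = -0.00063 - 0.00893j
  [-1]  conj(Y_{7,-1})(Ω₁) = -0.10519 - 0.32446j ; Y_{7,-1}(Ω₂) = 0.31365 - 0.17438j ; Δ = -0.08957 - 0.08343j
  [+0]  conj(Y_{7,0})(Ω₁) = -0.26132 + 0.00000j ; Y_{7,0}(Ω₂) = -0.96338 + 0.00000j ; Δ = 0.25175 + 0.00000j
  [+1]  conj(Y_{7,1})(Ω₁) = 0.10519 - 0.32446j ; Y_{7,1}(Ω₂) = -0.31365 - 0.17438j ; Δ = -0.08957 + 0.08343j
  [+2]  conj(Y_{7,2})(Ω₁) = -0.11531 - 0.08354j ; Y_{7,2}(Ω₂) = -0.03317 - 0.05338j ; Δ = -0.00063 + 0.00893j
  [+3]  conj(Y_{7,3})(Ω₁) = 0.37308 - 0.27220j ; Y_{7,3}(Ω₂) = -0.00034 - 0.00698j ; Δ = -0.00203 - 0.00251j
  [+4]  conj(Y_{7,4})(Ω₁) = 0.12616 + 0.38481j ; Y_{7,4}(Ω₂) = 0.00024 - 0.00049j ; Δ = 0.00022 + 0.00003j
  [+5]  conj(Y_{7,5})(Ω₁) = -0.20906 + 0.00069j ; Y_{7,5}(Ω₂) = 0.00003 - 0.00002j ; Δ = -0.00001 + 0.00000j
  [+6]  conj(Y_{7,6})(Ω₁) = 0.02135 - 0.06660j ; Y_{7,6}(Ω₂) = 0.00000 - 0.00000j ; Δ = 0.00000 - 0.00000j
  [+7]  conj(Y_{7,7})(Ω₁) = 0.01138 + 0.00819j ; Y_{7,7}(Ω₂) = 0.00000 + 0.00000j ; Δ = 0.00000 + 0.00000j
Total Σ_m = 0.06772 - 0.00000j. Multiply by 0.837758: 0.05673 - 0.00000j. P_7(cos γ) = 0.056729

0.056729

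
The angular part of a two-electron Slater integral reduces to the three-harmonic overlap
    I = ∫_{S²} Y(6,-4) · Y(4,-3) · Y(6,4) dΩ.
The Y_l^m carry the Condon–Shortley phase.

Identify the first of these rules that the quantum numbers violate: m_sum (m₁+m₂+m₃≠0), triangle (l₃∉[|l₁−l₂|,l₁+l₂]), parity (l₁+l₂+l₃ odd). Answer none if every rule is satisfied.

m_sum

m₁+m₂+m₃ = -4 − 3 + 4 = -3  ✗
triangle: |6−4|=2 ≤ l₃=6 ≤ 6+4=10
parity: l₁+l₂+l₃ = 16 is even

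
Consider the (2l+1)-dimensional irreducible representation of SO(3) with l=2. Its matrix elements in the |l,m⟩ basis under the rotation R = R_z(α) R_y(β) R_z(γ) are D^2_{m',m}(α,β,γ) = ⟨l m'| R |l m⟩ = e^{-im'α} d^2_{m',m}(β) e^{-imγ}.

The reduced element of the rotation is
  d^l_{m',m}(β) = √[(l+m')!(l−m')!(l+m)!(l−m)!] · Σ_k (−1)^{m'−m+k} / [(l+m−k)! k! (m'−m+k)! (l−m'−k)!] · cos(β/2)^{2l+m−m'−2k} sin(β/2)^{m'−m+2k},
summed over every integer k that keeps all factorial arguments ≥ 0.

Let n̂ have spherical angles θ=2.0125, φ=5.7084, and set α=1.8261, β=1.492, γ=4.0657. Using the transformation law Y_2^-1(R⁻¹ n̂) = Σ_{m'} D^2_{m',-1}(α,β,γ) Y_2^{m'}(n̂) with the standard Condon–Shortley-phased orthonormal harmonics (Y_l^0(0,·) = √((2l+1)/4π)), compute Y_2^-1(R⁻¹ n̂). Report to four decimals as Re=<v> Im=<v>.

Need the full column D^2_{m',-1} for m'=−2..2 at α=1.8261, β=1.4920, γ=4.0657.
cos(β/2)=0.734410, sin(β/2)=0.678707
d^2_{-2,-1}: single k=1 term ⇒ +0.537684;  D = +0.072943+0.532713i
d^2_{-1,-1}: k∈[0..1] ⇒ +0.290906 -0.745353 = -0.454447;  D = -0.420082+0.173357i
d^2_{0,-1}: k∈[0..1] ⇒ -0.658526 +0.562419 = -0.096106;  D = +0.057909+0.076701i
d^2_{1,-1}: k∈[0..1] ⇒ +0.745353 -0.212192 = +0.533161;  D = -0.330586+0.418299i
d^2_{2,-1}: single k=0 term ⇒ -0.459213;  D = -0.420511-0.184520i
Y_2^{m'}(θ=2.0125,φ=5.7084) and Σ D·Y over m':
  (+0.0729+0.5327i)·(+0.1291+0.2881i)  (-0.4201+0.1734i)·(-0.2506-0.1623i)  (+0.0579+0.0767i)·(-0.1425+0.0000i)  (-0.3306+0.4183i)·(+0.2506-0.1623i)  (-0.4205-0.1845i)·(+0.1291-0.2881i)
Y_2^-1(R⁻¹ n̂) = -0.141286+0.359393i

Re=-0.1413 Im=0.3594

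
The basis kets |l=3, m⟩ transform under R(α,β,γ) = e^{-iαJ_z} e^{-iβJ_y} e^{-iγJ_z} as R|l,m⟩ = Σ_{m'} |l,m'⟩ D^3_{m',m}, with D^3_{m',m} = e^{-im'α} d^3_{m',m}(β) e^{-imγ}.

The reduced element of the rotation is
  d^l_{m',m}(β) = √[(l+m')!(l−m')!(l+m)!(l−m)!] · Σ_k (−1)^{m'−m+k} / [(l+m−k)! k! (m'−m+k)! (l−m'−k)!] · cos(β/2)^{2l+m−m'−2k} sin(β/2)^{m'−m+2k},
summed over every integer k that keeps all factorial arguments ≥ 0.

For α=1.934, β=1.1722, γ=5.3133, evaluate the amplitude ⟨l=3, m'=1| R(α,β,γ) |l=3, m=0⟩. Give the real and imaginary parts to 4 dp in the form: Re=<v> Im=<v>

First d^3_{1,0}(β=1.1722), then the phase factors e^{-i(1)α} and e^{-i(0)γ}:
c=cos(1.172200/2)=0.833104, s=sin(1.172200/2)=0.553116; N=√[24·2·6·6]=41.569219
k∈{0,1,2} keeps every argument non-negative
  k=0: (−1)^1·41.5692/(12)·0.8331^5·0.5531^1 = -0.768960
  k=1: (−1)^2·41.5692/(4)·0.8331^3·0.5531^3 = +1.016854
  k=2: (−1)^3·41.5692/(12)·0.8331^1·0.5531^5 = -0.149407
d^3_{1,0}(1.1722) = -0.768960 +1.016854 -0.149407 = +0.098488
Attach z-rotation phases: D = e^{-i(1)(1.9340)}·(+0.098488)·e^{-i(0)(5.3133)} = -0.034990-0.092063i

Re=-0.0350 Im=-0.0921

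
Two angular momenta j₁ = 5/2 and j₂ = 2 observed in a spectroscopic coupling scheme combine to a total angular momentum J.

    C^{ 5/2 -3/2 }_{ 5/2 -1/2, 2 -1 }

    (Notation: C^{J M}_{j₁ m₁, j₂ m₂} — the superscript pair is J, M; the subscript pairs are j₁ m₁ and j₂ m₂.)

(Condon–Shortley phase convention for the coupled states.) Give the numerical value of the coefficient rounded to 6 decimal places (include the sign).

-0.414039

j₁+j₂−J=2  J+j₁−j₂=3  J−j₁+j₂=2  j₁+j₂+J+1=8
(j₁±m₁, j₂±m₂, J±M) = (2,3,1,3,1,4)
P² = 216/35
sum k=0..1:
  [0] +1/12 = 1/12
  [1] −1/4 = -1/4
S = -1/6
C² = P²·S² = 6/35 ; C = -0.414039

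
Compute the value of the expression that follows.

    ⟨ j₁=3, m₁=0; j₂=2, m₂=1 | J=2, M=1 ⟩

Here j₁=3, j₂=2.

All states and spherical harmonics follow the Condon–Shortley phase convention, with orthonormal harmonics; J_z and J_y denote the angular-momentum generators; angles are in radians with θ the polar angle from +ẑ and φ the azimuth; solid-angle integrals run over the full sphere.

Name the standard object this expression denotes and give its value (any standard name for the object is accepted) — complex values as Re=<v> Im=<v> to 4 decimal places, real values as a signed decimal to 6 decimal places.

Clebsch–Gordan coefficient, +√(2/7) ≈ +0.534522

This is a Clebsch–Gordan (vector-coupling) coefficient.
triangle: 3!·3!·1!/8! = 36/40320
(j±m)!: 3!·3!·3!·1!·3!·1! = 1296
prefactor² = (2J+1)·Δ·N² = 81/14
  k=2: +1/(2!·1!·1!·1!·2!·0!) = 1/4
  k=3: −1/(3!·0!·0!·0!·3!·1!) = -1/36
Σ = 2/9  ⇒  CG² = 81/14·(2/9)² = 2/7
CG = +√(2/7) = +0.534522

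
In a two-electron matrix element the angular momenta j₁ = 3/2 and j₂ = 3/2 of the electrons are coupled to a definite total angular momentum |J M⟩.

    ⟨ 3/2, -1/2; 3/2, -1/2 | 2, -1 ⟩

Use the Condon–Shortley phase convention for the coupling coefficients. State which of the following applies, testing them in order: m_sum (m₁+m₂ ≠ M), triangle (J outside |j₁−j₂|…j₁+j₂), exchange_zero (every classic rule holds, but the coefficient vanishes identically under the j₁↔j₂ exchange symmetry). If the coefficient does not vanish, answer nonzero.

exchange_zero

m-sum: m₁+m₂ = -1/2+(-1/2) = -1, M = -1  ✓
triangle: |j₁−j₂| = 0 ≤ J = 2 ≤ j₁+j₂ = 3  ✓
exchange: j₁=j₂ and m₁=m₂, and (−1)^(j₁+j₂−J) = (−1)^1 = −1 forces ⟨j₁m₁;j₂m₂|JM⟩ = −⟨j₂m₂;j₁m₁|JM⟩ = −⟨j₁m₁;j₂m₂|JM⟩ ⇒ the coefficient vanishes identically
Racah sum check: Σ_k collapses to 0 ⇒ CG = 0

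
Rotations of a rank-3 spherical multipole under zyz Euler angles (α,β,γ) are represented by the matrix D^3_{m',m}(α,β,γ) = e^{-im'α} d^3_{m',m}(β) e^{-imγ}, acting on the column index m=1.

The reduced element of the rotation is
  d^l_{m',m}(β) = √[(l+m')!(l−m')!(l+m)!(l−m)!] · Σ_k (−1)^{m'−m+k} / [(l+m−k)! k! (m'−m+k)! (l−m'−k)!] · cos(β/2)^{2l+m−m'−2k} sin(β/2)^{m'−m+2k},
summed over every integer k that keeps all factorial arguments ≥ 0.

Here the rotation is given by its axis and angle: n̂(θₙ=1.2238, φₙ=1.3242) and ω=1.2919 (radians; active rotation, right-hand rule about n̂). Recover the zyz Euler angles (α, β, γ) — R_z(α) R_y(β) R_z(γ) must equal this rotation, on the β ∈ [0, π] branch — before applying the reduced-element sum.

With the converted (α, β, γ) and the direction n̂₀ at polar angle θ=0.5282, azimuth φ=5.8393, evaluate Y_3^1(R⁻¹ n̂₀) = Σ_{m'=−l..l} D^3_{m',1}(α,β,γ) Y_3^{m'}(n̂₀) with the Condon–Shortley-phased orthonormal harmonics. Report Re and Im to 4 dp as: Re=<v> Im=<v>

Axis–angle → zyz. n̂ = (sinθₙcosφₙ, sinθₙsinφₙ, cosθₙ) = (+0.229556, +0.911950, +0.340075), ω = 1.2919.
R = I cosω + sinω [n̂]ₓ + (1−cosω) n̂n̂ᵀ gives
  R = [+0.313484, -0.175222, +0.933287; +0.478646, +0.877998, +0.004068; -0.820138, +0.445439, +0.359108]
β = atan2(√(R₁₃²+R₂₃²), R₃₃) = 1.203485; α = atan2(R₂₃, R₁₃) mod 2π = 0.004359; γ = atan2(R₃₂, −R₃₁) mod 2π = 0.497552
Need the full column D^3_{m',1} for m'=−3..3 at α=0.0044, β=1.2035, γ=0.4976.
cos(β/2)=0.824351, sin(β/2)=0.566080
d^3_{-3,1}: single k=4 term ⇒ +0.270259;  D = +0.239157-0.125871i
d^3_{-2,1}: k∈[3..4] ⇒ +0.642685 -0.151530 = +0.491155;  D = +0.433632-0.230645i
d^3_{-1,1}: k∈[2..4] ⇒ +0.887880 -0.558244 +0.032905 = +0.362541;  D = +0.319335-0.171641i
d^3_{0,1}: k∈[1..3] ⇒ +0.746496 -1.056040 +0.165993 = -0.143550;  D = -0.126145+0.068513i
d^3_{1,1}: k∈[0..2] ⇒ +0.313813 -1.183839 +0.418683 = -0.451343;  D = -0.395677+0.217142i
d^3_{2,1}: k∈[0..1] ⇒ -0.681455 +0.642685 = -0.038769;  D = -0.033906+0.018800i
d^3_{3,1}: single k=0 term ⇒ +0.573124;  D = +0.500015-0.280100i
Y_3^{m'}(θ=0.5282,φ=5.8393) and Σ D·Y over m':
  (+0.2392-0.1259i)·(+0.0127+0.0519i)  (+0.4336-0.2306i)·(+0.1415+0.1739i)  (+0.3193-0.1716i)·(+0.4016+0.1910i)  (-0.1261+0.0685i)·(+0.2353+0.0000i)  (-0.3957+0.2171i)·(-0.4016+0.1910i)  (-0.0339+0.0188i)·(+0.1415-0.1739i)  (+0.5000-0.2801i)·(-0.0127+0.0519i)
Y_3^1(R⁻¹ n̂) = +0.366461-0.062942i

Re=0.3665 Im=-0.0629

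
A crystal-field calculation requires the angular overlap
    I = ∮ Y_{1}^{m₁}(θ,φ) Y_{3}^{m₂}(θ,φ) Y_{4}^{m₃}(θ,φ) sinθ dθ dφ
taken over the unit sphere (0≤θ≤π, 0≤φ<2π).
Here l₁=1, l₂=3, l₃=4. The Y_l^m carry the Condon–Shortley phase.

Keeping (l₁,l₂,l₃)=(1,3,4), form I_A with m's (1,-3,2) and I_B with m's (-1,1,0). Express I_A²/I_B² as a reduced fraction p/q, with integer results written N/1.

l's match ⇒ only the (l;m) 3-j factors differ between A and B.
A: triangle coeff Δ(1,3,4) = 1/252; Σ_t [0,0]: t=0:+1/1440 = 1/1440; (3j)²=1/252 [(1 3 4; 1 -3 2)], sign=+1
B: triangle coeff Δ(1,3,4) = 1/252; Σ_t [0,0]: t=0:+1/96 = 1/96; (3j)²=1/42 [(1 3 4; -1 1 0)], sign=+1
I_A²/I_B² = (1/252)/(1/42) = 1/6

1/6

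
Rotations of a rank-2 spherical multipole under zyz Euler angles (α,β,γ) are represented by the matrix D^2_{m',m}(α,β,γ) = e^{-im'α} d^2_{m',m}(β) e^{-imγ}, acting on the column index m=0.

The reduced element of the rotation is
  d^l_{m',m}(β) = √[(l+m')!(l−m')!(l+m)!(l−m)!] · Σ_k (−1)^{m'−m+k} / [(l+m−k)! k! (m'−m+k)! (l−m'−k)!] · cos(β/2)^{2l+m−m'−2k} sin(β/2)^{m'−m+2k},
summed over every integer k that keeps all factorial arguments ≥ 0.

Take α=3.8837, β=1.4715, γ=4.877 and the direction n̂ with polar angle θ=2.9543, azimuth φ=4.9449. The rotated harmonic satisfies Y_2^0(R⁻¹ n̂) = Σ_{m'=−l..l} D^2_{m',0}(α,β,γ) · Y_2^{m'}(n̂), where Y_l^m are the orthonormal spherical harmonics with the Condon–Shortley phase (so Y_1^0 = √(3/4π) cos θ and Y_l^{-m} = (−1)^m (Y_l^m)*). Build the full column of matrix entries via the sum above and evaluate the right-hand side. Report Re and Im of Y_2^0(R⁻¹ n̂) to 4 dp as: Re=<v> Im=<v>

Need the full column D^2_{m',0} for m'=−2..2 at α=3.8837, β=1.4715, γ=4.8770.
cos(β/2)=0.741328, sin(β/2)=0.671143
d^2_{-2,0}: single k=2 term ⇒ +0.606354;  D = +0.052434+0.604083i
d^2_{-1,0}: k∈[1..2] ⇒ +0.669763 -0.548949 = +0.120815;  D = -0.089046-0.081652i
d^2_{0,0}: k∈[0..2] ⇒ +0.302023 -0.990173 +0.202890 = -0.485259;  D = -0.485259+0.000000i
d^2_{1,0}: k∈[0..1] ⇒ -0.669763 +0.548949 = -0.120815;  D = +0.089046-0.081652i
d^2_{2,0}: single k=0 term ⇒ +0.606354;  D = +0.052434-0.604083i
Y_2^{m'}(θ=2.9543,φ=4.9449) and Σ D·Y over m':
  (+0.0524+0.6041i)·(-0.0120+0.0060i)  (-0.0890-0.0817i)·(-0.0326-0.1375i)  (-0.4853+0.0000i)·(+0.5980+0.0000i)  (+0.0890-0.0817i)·(+0.0326-0.1375i)  (+0.0524-0.6041i)·(-0.0120-0.0060i)
Y_2^0(R⁻¹ n̂) = -0.315345+0.000000i

Re=-0.3153 Im=0.0000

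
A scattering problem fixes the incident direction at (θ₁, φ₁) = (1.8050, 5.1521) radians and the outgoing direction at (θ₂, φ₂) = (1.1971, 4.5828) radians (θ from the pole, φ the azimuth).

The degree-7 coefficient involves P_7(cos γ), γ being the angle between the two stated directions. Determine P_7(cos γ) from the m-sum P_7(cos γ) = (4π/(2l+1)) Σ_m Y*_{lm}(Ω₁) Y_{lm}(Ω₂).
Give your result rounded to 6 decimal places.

0.213269

Term-by-term m-sum for l=7 (normalisation 4π/15 = 0.837758):
  [-7]  conj(Y_{7,-7})(Ω₁) = (-0.026189, -0.411127) ; Y_{7,-7}(Ω₂) = (0.238771, -0.186721) ; Δ = (-0.083019, -0.093275)
  [-6]  conj(Y_{7,-6})(Ω₁) = (-0.322146, 0.177383) ; Y_{7,-6}(Ω₂) = (-0.316927, -0.311981) ; Δ = (0.157437, 0.044286)
  [-5]  conj(Y_{7,-5})(Ω₁) = (-0.077544, -0.056273) ; Y_{7,-5}(Ω₂) = (-0.113450, 0.149875) ; Δ = (0.017231, -0.005238)
  [-4]  conj(Y_{7,-4})(Ω₁) = (-0.065547, 0.344447) ; Y_{7,-4}(Ω₂) = (-0.221582, -0.126386) ; Δ = (0.058057, -0.068039)
  [-3]  conj(Y_{7,-3})(Ω₁) = (0.013778, -0.003542) ; Y_{7,-3}(Ω₂) = (-0.110176, 0.268974) ; Δ = (-0.000565, 0.004096)
  [-2]  conj(Y_{7,-2})(Ω₁) = (0.207881, 0.251170) ; Y_{7,-2}(Ω₂) = (-0.137824, -0.036543) ; Δ = (-0.019472, -0.042214)
  [-1]  conj(Y_{7,-1})(Ω₁) = (0.023851, -0.050701) ; Y_{7,-1}(Ω₂) = (-0.040077, 0.307526) ; Δ = (0.014636, 0.009367)
  [+0]  conj(Y_{7,0})(Ω₁) = (0.316591, -0.000000) ; Y_{7,0}(Ω₂) = (-0.107516, 0.000000) ; Δ = (-0.034038, 0.000000)
  [+1]  conj(Y_{7,1})(Ω₁) = (-0.023851, -0.050701) ; Y_{7,1}(Ω₂) = (0.040077, 0.307526) ; Δ = (0.014636, -0.009367)
  [+2]  conj(Y_{7,2})(Ω₁) = (0.207881, -0.251170) ; Y_{7,2}(Ω₂) = (-0.137824, 0.036543) ; Δ = (-0.019472, 0.042214)
  [+3]  conj(Y_{7,3})(Ω₁) = (-0.013778, -0.003542) ; Y_{7,3}(Ω₂) = (0.110176, 0.268974) ; Δ = (-0.000565, -0.004096)
  [+4]  conj(Y_{7,4})(Ω₁) = (-0.065547, -0.344447) ; Y_{7,4}(Ω₂) = (-0.221582, 0.126386) ; Δ = (0.058057, 0.068039)
  [+5]  conj(Y_{7,5})(Ω₁) = (0.077544, -0.056273) ; Y_{7,5}(Ω₂) = (0.113450, 0.149875) ; Δ = (0.017231, 0.005238)
  [+6]  conj(Y_{7,6})(Ω₁) = (-0.322146, -0.177383) ; Y_{7,6}(Ω₂) = (-0.316927, 0.311981) ; Δ = (0.157437, -0.044286)
  [+7]  conj(Y_{7,7})(Ω₁) = (0.026189, -0.411127) ; Y_{7,7}(Ω₂) = (-0.238771, -0.186721) ; Δ = (-0.083019, 0.093275)
Σ over m = (0.254571, 0.000000); ×(4π/15) → (0.213269, 0.000000). Real part: 0.213269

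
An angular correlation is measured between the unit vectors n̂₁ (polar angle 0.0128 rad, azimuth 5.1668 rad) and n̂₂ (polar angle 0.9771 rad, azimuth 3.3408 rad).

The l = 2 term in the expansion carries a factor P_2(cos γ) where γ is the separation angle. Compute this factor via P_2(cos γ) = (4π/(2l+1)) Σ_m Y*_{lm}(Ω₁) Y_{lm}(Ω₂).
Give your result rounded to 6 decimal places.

Addition theorem: P_2(cos γ) = (4π/5) Σ_m Y*_{lm}(Ω₁) Y_{lm}(Ω₂), m = −2…2:
  [-2]  conj(Y_{2,-2})(Ω₁) = -0.00004 - 0.00005j ; Y_{2,-2}(Ω₂) = 0.24460 - 0.10296j ; Δ = -0.00001 - 0.00001j
  [-1]  conj(Y_{2,-1})(Ω₁) = 0.00434 - 0.00888j ; Y_{2,-1}(Ω₂) = -0.35115 + 0.07089j ; Δ = -0.00089 + 0.00343j
  [+0]  conj(Y_{2,0})(Ω₁) = 0.63063 + 0.00000j ; Y_{2,0}(Ω₂) = -0.01928 + 0.00000j ; Δ = -0.01216 + 0.00000j
  [+1]  conj(Y_{2,1})(Ω₁) = -0.00434 - 0.00888j ; Y_{2,1}(Ω₂) = 0.35115 + 0.07089j ; Δ = -0.00089 - 0.00343j
  [+2]  conj(Y_{2,2})(Ω₁) = -0.00004 + 0.00005j ; Y_{2,2}(Ω₂) = 0.24460 + 0.10296j ; Δ = -0.00001 + 0.00001j
Accumulated sum -0.01397 - 0.00000j; after 4π/(2l+1) scaling, -0.03512 - 0.00000j ⇒ P_2 = -0.035120

-0.035120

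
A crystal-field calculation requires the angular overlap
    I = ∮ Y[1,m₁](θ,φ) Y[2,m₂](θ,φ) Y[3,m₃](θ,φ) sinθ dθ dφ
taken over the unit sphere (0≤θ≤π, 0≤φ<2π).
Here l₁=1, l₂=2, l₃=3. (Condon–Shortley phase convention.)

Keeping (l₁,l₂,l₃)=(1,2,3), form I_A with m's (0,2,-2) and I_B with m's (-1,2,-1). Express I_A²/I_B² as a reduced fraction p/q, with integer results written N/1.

l's match ⇒ only the (l;m) 3-j factors differ between A and B.
A: triangle coeff Δ(1,2,3) = 1/105; Σ_t [0,0]: t=0:+1/24 = 1/24; (3j)²=1/21 [(1 2 3; 0 2 -2)], sign=-1
B: triangle coeff Δ(1,2,3) = 1/105; Σ_t [0,0]: t=0:+1/48 = 1/48; (3j)²=1/105 [(1 2 3; -1 2 -1)], sign=+1
I_A²/I_B² = (1/21)/(1/105) = 5/1

5/1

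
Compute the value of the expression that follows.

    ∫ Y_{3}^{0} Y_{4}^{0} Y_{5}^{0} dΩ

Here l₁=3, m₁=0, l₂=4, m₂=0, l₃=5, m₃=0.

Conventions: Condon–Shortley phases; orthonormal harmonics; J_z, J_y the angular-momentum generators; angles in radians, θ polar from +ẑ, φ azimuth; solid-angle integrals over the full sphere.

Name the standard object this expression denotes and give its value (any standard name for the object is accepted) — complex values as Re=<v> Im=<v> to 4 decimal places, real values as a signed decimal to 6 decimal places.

This is a Gaunt coefficient — the integral of a triple product of spherical harmonics over the sphere.
m-sum 0 ✓  L=12 even ✓  1≤5≤7 ✓
Π(2lᵢ+1) = 7×9×11 = 693
triangle coeff Δ(3,4,5) = 1/180180
Σ_t [0,2]: t=0:+1/576 t=1:−1/144 t=2:+1/576 = -1/288
(3j)²=20/1001 [(3 4 5; 0 0 0)], sign=+1
(m-triple is (0,0,0) — same symbol as above.)
⇒ 4πI² = 3600/13013
I = (+1)√(3600/13013/(4π)) = 0.14837393

Gaunt coefficient, +0.148374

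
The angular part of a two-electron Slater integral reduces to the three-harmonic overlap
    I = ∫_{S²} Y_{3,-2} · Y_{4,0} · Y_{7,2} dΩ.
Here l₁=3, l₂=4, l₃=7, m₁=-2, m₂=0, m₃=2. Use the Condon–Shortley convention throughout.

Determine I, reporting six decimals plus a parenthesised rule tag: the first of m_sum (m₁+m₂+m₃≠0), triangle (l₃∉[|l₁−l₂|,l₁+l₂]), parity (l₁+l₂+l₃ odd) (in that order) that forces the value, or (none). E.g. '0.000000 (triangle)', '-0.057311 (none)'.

Checks pass: Σm=0; 14 even; l₃=7∈[1,7].
(2·3+1)(2·4+1)(2·7+1) = 945
Δ: 0! 6! 8! / 15! → 1/45045
sum: t=0:+1/20736 = 1/20736
3j²(3 4 7; 0 0 0) = Δ·Π!·Σ² = 35/1287  (sign -1)
sum: t=0:+1/69120 = 1/69120
3j²(3 4 7; -2 0 2) = Δ·Π!·Σ² = 2/143  (sign -1)
combine: 4πI² = 945·35/1287·2/143 = 7350/20449
take √, sign +1: I = 0.16912301
No selection rule forces the value: the integral is nonzero (none).

0.169123 (none)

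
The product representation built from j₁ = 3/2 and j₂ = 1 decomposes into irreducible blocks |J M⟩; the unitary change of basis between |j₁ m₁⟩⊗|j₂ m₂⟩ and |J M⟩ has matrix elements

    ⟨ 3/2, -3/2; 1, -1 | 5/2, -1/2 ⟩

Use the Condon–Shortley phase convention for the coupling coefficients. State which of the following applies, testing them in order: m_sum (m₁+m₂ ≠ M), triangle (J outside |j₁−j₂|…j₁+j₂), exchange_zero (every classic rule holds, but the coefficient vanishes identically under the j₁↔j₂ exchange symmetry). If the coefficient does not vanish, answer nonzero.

m_sum

m-sum: m₁+m₂ = -3/2+(-1) = -5/2, M = -1/2  ✗ ⇒ coefficient is 0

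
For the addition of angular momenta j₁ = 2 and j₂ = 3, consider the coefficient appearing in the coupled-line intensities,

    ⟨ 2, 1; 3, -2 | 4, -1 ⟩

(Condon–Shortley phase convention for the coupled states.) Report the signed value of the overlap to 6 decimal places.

+√(7/20) = +0.591608

triangle: 1!*3!*5!/10! = 720/3628800
(j±m)!: 3!*1!*1!*5!*3!*5! = 518400
prefactor² = (2J+1)*Δ*N² = 6480/7
  k=0: +1/(0!*1!*1!*1!*2!*4!) = 1/48
  k=1: −1/(1!*0!*0!*0!*3!*5!) = -1/720
Σ = 7/360  ⇒  CG² = 6480/7*(7/360)² = 7/20
CG = +√(7/20) = +0.591608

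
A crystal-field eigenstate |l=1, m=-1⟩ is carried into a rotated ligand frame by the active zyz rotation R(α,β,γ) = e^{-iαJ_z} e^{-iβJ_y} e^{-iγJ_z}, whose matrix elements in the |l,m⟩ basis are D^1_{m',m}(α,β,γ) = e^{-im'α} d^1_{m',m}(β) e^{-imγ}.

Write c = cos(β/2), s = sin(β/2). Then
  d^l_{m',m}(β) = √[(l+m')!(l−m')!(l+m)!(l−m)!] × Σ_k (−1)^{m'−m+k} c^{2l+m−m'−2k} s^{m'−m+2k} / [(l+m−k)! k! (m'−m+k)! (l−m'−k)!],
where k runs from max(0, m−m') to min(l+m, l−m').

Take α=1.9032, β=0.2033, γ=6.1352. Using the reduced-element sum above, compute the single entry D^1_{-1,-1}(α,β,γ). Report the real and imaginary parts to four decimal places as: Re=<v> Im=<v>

First d^1_{-1,-1}(β=0.2033), then the phase factors e^{-i(-1)α} and e^{-i(-1)γ}:
With c≡cos(β/2)=0.994838 and s≡sin(β/2)=0.101475, N=[1·2·1·2]^{1/2}=2.000000
Admissible k: 0..0 (factorial args all ≥0)
  k=0: (−1)^0·2.0000/(2)·0.9948^2·0.1015^0 = +0.989703
d^1_{-1,-1}(0.2033) = +0.989703
Phases: e^{-i·(-1)·1.9032}=-0.326316+0.945261i, e^{-i·(-1)·6.1352}=+0.989070-0.147446i ⇒ D=-0.181487+0.972920i

Re=-0.1815 Im=0.9729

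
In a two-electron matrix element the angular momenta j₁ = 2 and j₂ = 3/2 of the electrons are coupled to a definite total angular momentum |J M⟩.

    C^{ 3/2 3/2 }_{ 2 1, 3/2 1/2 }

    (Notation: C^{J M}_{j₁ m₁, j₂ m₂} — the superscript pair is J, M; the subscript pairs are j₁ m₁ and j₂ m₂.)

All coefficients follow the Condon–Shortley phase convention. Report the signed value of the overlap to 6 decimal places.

triangle: 2!×2!×1!/6! = 4/720
(j±m)!: 3!×1!×2!×1!×3!×0! = 72
prefactor² = (2J+1)×Δ×N² = 8/5
  k=1: −1/(1!×1!×0!×1!×2!×0!) = -1/2
Σ = -1/2  ⇒  CG² = 8/5×(-1/2)² = 2/5
CG = −√(2/5) = -0.632456

-0.632456  (= −√(2/5))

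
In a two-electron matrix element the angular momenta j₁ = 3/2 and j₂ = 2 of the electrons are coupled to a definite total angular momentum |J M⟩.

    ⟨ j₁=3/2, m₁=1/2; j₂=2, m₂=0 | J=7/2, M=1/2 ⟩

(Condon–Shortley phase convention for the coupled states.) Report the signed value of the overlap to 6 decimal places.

+0.717137  (= +√(18/35))

triangle: 0!·3!·4!/8! = 144/40320
(j±m)!: 2!·1!·2!·2!·4!·3! = 1152
prefactor² = (2J+1)·Δ·N² = 1152/35
  k=0: +1/(0!·0!·1!·2!·2!·2!) = 1/8
Σ = 1/8  ⇒  CG² = 1152/35·(1/8)² = 18/35
CG = +√(18/35) = +0.717137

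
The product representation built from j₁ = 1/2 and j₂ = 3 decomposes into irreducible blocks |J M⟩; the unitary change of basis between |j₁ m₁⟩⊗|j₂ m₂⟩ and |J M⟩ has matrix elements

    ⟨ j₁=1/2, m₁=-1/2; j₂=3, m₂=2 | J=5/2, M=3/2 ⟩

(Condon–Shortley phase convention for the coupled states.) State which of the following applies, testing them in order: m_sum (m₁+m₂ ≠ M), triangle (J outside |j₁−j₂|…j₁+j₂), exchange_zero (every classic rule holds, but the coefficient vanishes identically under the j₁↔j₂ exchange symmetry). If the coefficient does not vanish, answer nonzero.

m-sum: m₁+m₂ = -1/2+2 = 3/2, M = 3/2  ✓
triangle: |j₁−j₂| = 5/2 ≤ J = 5/2 ≤ j₁+j₂ = 7/2  ✓
exchange: j₁≠j₂ or m₁≠m₂ — the exchange symmetry imposes no constraint here
value check: CG = −√(5/7) = -0.845154 ≠ 0

nonzero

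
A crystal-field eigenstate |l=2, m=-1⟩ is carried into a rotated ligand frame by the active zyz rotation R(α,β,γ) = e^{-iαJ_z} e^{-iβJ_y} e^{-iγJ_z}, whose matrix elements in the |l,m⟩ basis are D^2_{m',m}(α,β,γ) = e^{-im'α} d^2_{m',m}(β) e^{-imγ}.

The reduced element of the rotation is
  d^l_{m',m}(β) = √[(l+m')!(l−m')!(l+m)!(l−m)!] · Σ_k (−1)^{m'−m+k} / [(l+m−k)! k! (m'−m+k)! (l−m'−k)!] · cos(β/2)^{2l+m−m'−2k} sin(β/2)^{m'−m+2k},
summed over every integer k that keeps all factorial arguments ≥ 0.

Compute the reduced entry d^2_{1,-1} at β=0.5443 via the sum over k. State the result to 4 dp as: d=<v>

d^2_{1,-1}(β=0.5443) via the finite sum:
Half-angle: c=0.963195, s=0.268803. N=√(6·1·1·6)=6.000000
k: max(0,(-1)−(1))=0 … min(2+(-1),2−(1))=1
  k=0: (−1)^2·6.0000/(2)·0.9632^2·0.2688^2 = +0.201103
  k=1: (−1)^3·6.0000/(6)·0.9632^0·0.2688^4 = -0.005221
d^2_{1,-1}(0.5443) = +0.201103 -0.005221 = +0.195882

d=0.1959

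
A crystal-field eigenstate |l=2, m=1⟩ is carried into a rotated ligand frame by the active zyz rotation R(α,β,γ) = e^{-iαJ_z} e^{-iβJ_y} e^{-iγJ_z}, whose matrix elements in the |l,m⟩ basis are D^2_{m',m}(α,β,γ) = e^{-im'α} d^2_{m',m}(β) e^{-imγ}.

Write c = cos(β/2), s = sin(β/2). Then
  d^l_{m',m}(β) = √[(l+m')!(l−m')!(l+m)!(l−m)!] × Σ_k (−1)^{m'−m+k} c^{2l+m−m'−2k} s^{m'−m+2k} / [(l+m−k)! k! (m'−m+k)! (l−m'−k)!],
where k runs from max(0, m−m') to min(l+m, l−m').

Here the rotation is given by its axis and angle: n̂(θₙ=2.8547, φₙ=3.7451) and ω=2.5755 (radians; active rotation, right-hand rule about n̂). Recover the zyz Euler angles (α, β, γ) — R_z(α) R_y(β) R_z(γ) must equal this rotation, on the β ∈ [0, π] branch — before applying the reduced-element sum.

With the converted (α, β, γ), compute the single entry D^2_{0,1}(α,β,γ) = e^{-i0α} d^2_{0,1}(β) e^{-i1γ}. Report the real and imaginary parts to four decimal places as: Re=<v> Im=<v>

Axis–angle → zyz. n̂ = (sinθₙcosφₙ, sinθₙsinφₙ, cosθₙ) = (-0.232986, -0.160597, -0.959128), ω = 2.5755.
R = I cosω + sinω [n̂]ₓ + (1−cosω) n̂n̂ᵀ gives
  R = [-0.743906, +0.583414, +0.325933; -0.445420, -0.796444, +0.408997; +0.498201, +0.159078, +0.852344]
β = atan2(√(R₁₃²+R₂₃²), R₃₃) = 0.550346; α = atan2(R₂₃, R₁₃) mod 2π = 0.897943; γ = atan2(R₃₂, −R₃₁) mod 2π = 2.832521
D^2_{0,1}(0.8979,0.5503,2.8325) = e^{-i·0·0.8979}·d^2_{0,1}(0.5503)·e^{-i·1·2.8325}. Compute d first:
With c≡cos(β/2)=0.962378 and s≡sin(β/2)=0.271713, N=[2·2·6·1]^{1/2}=4.898979
Admissible k: 1..2 (factorial args all ≥0)
  k=1: (−1)^0·4.8990/(2)·0.9624^3·0.2717^1 = +0.593231
  k=2: (−1)^1·4.8990/(2)·0.9624^1·0.2717^3 = -0.047288
d^2_{0,1}(0.5503) = +0.593231 -0.047288 = +0.545943
Attach z-rotation phases: D = e^{-i(0)(0.8979)}·(+0.545943)·e^{-i(1)(2.8325)} = -0.520074-0.166062i

Re=-0.5201 Im=-0.1661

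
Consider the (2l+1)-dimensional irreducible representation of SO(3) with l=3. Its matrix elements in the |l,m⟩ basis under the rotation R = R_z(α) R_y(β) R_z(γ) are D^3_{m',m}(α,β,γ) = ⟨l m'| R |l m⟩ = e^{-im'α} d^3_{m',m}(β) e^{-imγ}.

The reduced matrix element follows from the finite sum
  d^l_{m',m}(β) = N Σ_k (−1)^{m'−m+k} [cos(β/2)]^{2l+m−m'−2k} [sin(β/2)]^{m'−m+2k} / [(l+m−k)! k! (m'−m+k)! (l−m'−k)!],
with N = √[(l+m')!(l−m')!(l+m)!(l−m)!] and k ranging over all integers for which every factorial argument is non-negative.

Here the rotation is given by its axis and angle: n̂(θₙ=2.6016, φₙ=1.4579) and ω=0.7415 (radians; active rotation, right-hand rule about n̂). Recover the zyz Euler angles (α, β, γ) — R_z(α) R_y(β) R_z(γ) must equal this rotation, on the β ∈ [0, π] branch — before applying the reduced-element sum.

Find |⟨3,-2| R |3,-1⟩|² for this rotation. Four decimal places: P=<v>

Axis–angle → zyz. n̂ = (sinθₙcosφₙ, sinθₙsinφₙ, cosθₙ) = (+0.057920, +0.510857, -0.857712), ω = 0.7415.
R = I cosω + sinω [n̂]ₓ + (1−cosω) n̂n̂ᵀ gives
  R = [+0.738337, +0.587063, +0.331987; -0.571526, +0.805974, -0.154157; -0.358073, -0.075919, +0.930602]
β = atan2(√(R₁₃²+R₂₃²), R₃₃) = 0.374742; α = atan2(R₂₃, R₁₃) mod 2π = 5.848465; γ = atan2(R₃₂, −R₃₁) mod 2π = 6.074257
D^3_{-2,-1}(5.8485,0.3747,6.0743) = e^{-i·-2·5.8485}·d^3_{-2,-1}(0.3747)·e^{-i·-1·6.0743}. Compute d first:
With c≡cos(β/2)=0.982497 and s≡sin(β/2)=0.186277, N=[1·120·2·24]^{1/2}=75.894664
k: max(0,(-1)−(-2))=1 … min(3+(-1),3−(-2))=2
  k=1: (−1)^0·75.8947/(24)·0.9825^5·0.1863^1 = +0.539281
  k=2: (−1)^1·75.8947/(12)·0.9825^3·0.1863^3 = -0.038770
d^3_{-2,-1}(0.3747) = +0.539281 -0.038770 = +0.500511
|D^3_{-2,-1}|² = |d^3_{-2,-1}(β)|² = (+0.500511)² = 0.250511 (the z-rotation phases have unit modulus)

P=0.2505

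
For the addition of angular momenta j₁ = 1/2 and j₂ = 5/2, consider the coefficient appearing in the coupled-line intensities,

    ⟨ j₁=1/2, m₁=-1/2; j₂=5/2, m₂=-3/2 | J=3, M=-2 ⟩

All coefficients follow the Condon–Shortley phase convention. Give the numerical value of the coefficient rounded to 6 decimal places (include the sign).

+√(5/6) = +0.912871

triangle: 0!·1!·5!/7! = 120/5040
(j±m)!: 0!·1!·1!·4!·1!·5! = 2880
prefactor² = (2J+1)·Δ·N² = 480
  k=0: +1/(0!·0!·1!·1!·0!·4!) = 1/24
Σ = 1/24  ⇒  CG² = 480·(1/24)² = 5/6
CG = +√(5/6) = +0.912871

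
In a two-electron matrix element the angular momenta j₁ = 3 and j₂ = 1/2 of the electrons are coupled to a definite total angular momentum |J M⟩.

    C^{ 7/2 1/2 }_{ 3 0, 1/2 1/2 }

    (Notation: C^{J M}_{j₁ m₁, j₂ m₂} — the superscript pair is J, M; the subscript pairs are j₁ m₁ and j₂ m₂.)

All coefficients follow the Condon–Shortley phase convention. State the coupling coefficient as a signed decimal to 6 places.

j₁+j₂−J=0  J+j₁−j₂=6  J−j₁+j₂=1  j₁+j₂+J+1=8
(j₁±m₁, j₂±m₂, J±M) = (3,3,1,0,4,3)
P² = 5184/7
sum k=0..0:
  [0] +1/36 = 1/36
S = 1/36
C² = P²·S² = 4/7 ; C = +0.755929

+0.755929  (= +√(4/7))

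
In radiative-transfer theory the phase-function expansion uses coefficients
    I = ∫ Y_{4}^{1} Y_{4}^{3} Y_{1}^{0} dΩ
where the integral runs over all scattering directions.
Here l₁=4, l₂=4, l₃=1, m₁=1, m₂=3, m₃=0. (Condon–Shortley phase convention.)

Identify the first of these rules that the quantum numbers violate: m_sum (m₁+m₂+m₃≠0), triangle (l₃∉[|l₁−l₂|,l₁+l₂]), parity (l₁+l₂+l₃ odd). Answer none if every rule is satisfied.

azimuthal sum: 1 + 3 + 0 = 4  ✗
0 ≤ 1 ≤ 8 (triangle on l)
L = 4 + 4 + 1 = 9 (odd)

m_sum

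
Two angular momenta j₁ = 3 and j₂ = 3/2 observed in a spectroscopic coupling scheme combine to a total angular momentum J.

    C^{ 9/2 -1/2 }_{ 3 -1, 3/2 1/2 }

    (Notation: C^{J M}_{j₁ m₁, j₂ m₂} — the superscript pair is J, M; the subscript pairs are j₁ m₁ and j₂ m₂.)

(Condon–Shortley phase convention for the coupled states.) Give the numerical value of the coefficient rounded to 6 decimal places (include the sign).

+0.597614

triangle: 0!×6!×3!/10! = 4320/3628800
(j±m)!: 2!×4!×2!×1!×4!×5! = 276480
prefactor² = (2J+1)×Δ×N² = 23040/7
  k=0: +1/(0!×0!×4!×2!×2!×1!) = 1/96
Σ = 1/96  ⇒  CG² = 23040/7×(1/96)² = 5/14
CG = +√(5/14) = +0.597614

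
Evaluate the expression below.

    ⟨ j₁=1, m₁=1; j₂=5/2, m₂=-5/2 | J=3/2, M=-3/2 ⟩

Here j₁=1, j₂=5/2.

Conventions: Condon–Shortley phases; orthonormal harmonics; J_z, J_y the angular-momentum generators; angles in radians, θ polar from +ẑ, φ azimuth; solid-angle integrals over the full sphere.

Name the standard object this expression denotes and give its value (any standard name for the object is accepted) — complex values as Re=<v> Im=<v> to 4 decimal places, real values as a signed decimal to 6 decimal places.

This is a Clebsch–Gordan (vector-coupling) coefficient.
j₁+j₂−J=2  J+j₁−j₂=0  J−j₁+j₂=3  j₁+j₂+J+1=6
(j₁±m₁, j₂±m₂, J±M) = (2,0,0,5,0,3)
P² = 96
sum k=0..0:
  [0] +1/12 = 1/12
S = 1/12
C² = P²·S² = 2/3 ; C = +0.816497

Clebsch–Gordan coefficient, +√(2/3) ≈ +0.816497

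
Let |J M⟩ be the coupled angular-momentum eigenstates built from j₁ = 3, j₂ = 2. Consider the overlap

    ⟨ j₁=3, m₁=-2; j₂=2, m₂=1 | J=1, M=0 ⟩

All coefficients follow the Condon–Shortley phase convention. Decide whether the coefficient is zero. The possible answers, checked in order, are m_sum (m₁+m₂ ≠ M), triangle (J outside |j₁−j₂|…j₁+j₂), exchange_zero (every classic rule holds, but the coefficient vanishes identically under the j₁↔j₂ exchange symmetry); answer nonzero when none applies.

m_sum

m-sum: m₁+m₂ = -2+1 = -1, M = 0  ✗ ⇒ coefficient is 0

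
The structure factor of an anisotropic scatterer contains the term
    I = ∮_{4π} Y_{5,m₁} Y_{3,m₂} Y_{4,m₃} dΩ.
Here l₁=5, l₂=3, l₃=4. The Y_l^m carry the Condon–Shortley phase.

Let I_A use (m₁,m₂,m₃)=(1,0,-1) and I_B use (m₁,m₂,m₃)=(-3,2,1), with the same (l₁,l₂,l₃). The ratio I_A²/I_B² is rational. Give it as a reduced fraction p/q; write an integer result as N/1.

361/35

Shared (l₁,l₂,l₃)=(5,3,4): N and (l;000)² cancel in I_A²/I_B².
A: Δ = 4!·6!·2!/13! = 1/180180; Racah Σ t=1..3: t=1:−1/432 t=2:+1/192 t=3:−1/1440 = 19/8640; ⇒ 3j(5 3 4; 1 0 -1)² = 361/30030, sgn -1
B: Δ = 4!·6!·2!/13! = 1/180180; Racah Σ t=3..4: t=3:−1/1440 t=4:+1/1152 = 1/5760; ⇒ 3j(5 3 4; -3 2 1)² = 1/858, sgn -1
I_A²/I_B² = (361/30030)/(1/858) = 361/35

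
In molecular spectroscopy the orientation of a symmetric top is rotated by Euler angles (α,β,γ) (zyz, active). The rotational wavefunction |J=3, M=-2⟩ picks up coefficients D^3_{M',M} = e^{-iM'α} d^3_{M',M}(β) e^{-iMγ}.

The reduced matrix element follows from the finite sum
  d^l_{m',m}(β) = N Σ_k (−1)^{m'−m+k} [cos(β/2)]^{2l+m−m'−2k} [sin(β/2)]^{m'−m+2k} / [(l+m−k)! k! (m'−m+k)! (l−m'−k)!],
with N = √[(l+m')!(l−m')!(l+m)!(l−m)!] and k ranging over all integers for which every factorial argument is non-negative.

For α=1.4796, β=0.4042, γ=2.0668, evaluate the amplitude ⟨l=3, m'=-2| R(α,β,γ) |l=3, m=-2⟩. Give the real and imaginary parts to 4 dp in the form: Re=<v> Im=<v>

Re=0.4817 Im=0.5056

Split into d^3_{-2,-2}(β=0.4042) × two z-phases.
Half-angle: c=0.979647, s=0.200727. N=√(1·120·1·120)=120.000000
k: max(0,(-2)−(-2))=0 … min(3+(-2),3−(-2))=1
  k=0: (−1)^0·120.0000/(120)·0.9796^6·0.2007^0 = +0.883931
  k=1: (−1)^1·120.0000/(24)·0.9796^4·0.2007^2 = -0.185550
d^3_{-2,-2}(0.4042) = +0.883931 -0.185550 = +0.698381
D = (-0.983413+0.181383i)·(+0.698381)·(-0.547011-0.837126i) = +0.481727+0.505643i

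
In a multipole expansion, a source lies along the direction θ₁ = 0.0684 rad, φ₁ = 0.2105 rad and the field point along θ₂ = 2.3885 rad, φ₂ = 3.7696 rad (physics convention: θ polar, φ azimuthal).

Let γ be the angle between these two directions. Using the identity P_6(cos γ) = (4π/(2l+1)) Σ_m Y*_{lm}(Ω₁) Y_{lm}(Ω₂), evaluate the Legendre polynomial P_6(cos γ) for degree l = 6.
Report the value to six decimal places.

-0.334681

Summing Y*_{l m}(θ₁,φ₁)·Y_{l m}(θ₂,φ₂) over m ∈ [−6, 6]; prefactor 4π/(2·6+1) = 0.966644:
  m=-6: Y*=(0.000000, 0.000000)  Y=(-0.040042, 0.028978)  product (-0.000000, -0.000000)
  m=-5: Y*=(0.000001, 0.000002)  Y=(-0.182659, -0.000284)  product (-0.000000, -0.000000)
  m=-4: Y*=(0.000052, 0.000058)  Y=(-0.306289, -0.223115)  product (-0.000003, -0.000029)
  m=-3: Y*=(0.001331, 0.000974)  Y=(-0.133734, -0.412904)  product (0.000224, -0.000680)
  m=-2: Y*=(0.021907, 0.009809)  Y=(0.036252, -0.111336)  product (0.001886, -0.002083)
  m=-1: Y*=(0.215170, 0.045974)  Y=(-0.269260, 0.195501)  product (-0.066925, 0.029687)
  m=+0: Y*=(0.967743, -0.000000)  Y=(-0.223814, 0.000000)  product (-0.216595, 0.000000)
  m=+1: Y*=(-0.215170, 0.045974)  Y=(0.269260, 0.195501)  product (-0.066925, -0.029687)
  m=+2: Y*=(0.021907, -0.009809)  Y=(0.036252, 0.111336)  product (0.001886, 0.002083)
  m=+3: Y*=(-0.001331, 0.000974)  Y=(0.133734, -0.412904)  product (0.000224, 0.000680)
  m=+4: Y*=(0.000052, -0.000058)  Y=(-0.306289, 0.223115)  product (-0.000003, 0.000029)
  m=+5: Y*=(-0.000001, 0.000002)  Y=(0.182659, -0.000284)  product (-0.000000, 0.000000)
  m=+6: Y*=(0.000000, -0.000000)  Y=(-0.040042, -0.028978)  product (-0.000000, 0.000000)
Total Σ_m = (-0.346230, 0.000000). Multiply by 0.966644: (-0.334681, 0.000000). P_6(cos γ) = -0.334681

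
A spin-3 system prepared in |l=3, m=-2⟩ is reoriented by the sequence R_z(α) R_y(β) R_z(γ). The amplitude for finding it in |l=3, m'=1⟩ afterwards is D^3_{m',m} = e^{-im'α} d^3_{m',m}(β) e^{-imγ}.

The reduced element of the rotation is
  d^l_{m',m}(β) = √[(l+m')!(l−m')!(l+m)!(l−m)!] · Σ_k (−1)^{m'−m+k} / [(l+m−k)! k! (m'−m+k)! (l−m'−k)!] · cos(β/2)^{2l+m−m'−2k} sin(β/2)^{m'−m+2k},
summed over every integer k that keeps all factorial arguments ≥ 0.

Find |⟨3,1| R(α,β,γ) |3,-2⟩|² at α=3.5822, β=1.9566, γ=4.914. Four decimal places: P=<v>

P=0.0042

D^3_{1,-2}(3.5822,1.9566,4.9140) = e^{-i·1·3.5822}·d^3_{1,-2}(1.9566)·e^{-i·-2·4.9140}. Compute d first:
c=cos(1.956600/2)=0.558434, s=sin(1.956600/2)=0.829549; N=√[24·2·1·120]=75.894664
The bounds max(0,m−m')=0 and min(l+m,l−m')=1 give 2 terms
  k=0: (−1)^3·75.8947/(12)·0.5584^3·0.8295^3 = -0.628740
  k=1: (−1)^4·75.8947/(24)·0.5584^1·0.8295^5 = +0.693717
d^3_{1,-2}(1.9566) = -0.628740 +0.693717 = +0.064977
|D^3_{1,-2}|² = |d^3_{1,-2}(β)|² = (+0.064977)² = 0.004222 (the z-rotation phases have unit modulus)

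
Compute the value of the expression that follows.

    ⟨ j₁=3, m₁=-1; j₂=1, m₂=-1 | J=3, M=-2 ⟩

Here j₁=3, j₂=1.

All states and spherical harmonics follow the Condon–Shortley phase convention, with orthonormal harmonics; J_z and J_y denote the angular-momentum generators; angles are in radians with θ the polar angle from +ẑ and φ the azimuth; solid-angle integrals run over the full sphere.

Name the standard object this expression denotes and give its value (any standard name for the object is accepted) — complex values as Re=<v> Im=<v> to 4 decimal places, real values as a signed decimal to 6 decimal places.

This is a Clebsch–Gordan (vector-coupling) coefficient.
triangle: 1!*5!*1!/8! = 120/40320
(j±m)!: 2!*4!*0!*2!*1!*5! = 11520
prefactor² = (2J+1)*Δ*N² = 240
  k=0: +1/(0!*1!*4!*0!*1!*1!) = 1/24
Σ = 1/24  ⇒  CG² = 240*(1/24)² = 5/12
CG = +√(5/12) = +0.645497

Clebsch–Gordan coefficient, +√(5/12) ≈ +0.645497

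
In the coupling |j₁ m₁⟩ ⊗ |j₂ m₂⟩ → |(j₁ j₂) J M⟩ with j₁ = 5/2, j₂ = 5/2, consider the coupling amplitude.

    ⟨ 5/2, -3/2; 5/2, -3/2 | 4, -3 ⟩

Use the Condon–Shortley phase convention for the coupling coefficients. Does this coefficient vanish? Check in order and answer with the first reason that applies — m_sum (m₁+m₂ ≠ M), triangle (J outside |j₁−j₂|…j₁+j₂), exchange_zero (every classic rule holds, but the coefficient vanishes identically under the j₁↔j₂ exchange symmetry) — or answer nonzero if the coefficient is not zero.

m-sum: m₁+m₂ = -3/2+(-3/2) = -3, M = -3  ✓
triangle: |j₁−j₂| = 0 ≤ J = 4 ≤ j₁+j₂ = 5  ✓
exchange: j₁=j₂ and m₁=m₂, and (−1)^(j₁+j₂−J) = (−1)^1 = −1 forces ⟨j₁m₁;j₂m₂|JM⟩ = −⟨j₂m₂;j₁m₁|JM⟩ = −⟨j₁m₁;j₂m₂|JM⟩ ⇒ the coefficient vanishes identically
Racah sum check: Σ_k collapses to 0 ⇒ CG = 0

exchange_zero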